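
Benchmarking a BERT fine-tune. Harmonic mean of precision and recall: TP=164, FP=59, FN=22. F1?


Precision = 164/223 = 0.7354
Recall = 164/186 = 0.8817
F1 = 2·P·R/(P+R) = 2·TP/(2·TP+FP+FN) = 328/(328+59+22) = 328/409 = 0.802

0.802


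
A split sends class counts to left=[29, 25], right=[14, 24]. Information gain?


Parent = [43, 49], H_parent = 0.9969
H_left = 0.996 (n=54), H_right = 0.9495 (n=38)
H_children = (54/92)·0.996 + (38/92)·0.9495 = 0.9768
IG = 0.9969 - 0.9768 = 0.0201

0.0201


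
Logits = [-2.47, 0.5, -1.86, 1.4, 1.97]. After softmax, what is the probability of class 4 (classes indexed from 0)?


Exponentials: e^-2.47=0.0846, e^0.5=1.6487, e^-1.86=0.1557, e^1.4=4.0552, e^1.97=7.1707
Sum = 13.1149
Softmax = [0.0064, 0.1257, 0.0119, 0.3092, 0.5468]
p[4] = 7.1707/13.1149 = 0.5468

0.5468


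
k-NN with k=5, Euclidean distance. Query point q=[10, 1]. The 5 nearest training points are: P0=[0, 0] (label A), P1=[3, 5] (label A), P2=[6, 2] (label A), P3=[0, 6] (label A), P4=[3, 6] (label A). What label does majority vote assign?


d(q,P0) = 10.0499  (label A)
d(q,P1) = 8.0623  (label A)
d(q,P2) = 4.1231  (label A)
d(q,P3) = 11.1803  (label A)
d(q,P4) = 8.6023  (label A)
Votes: A=5, B=0
Majority → A

A


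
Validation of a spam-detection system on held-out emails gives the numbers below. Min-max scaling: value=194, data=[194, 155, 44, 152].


min=44, max=194
(194-44)/(194-44) = 150/150 = 1.0

1.0


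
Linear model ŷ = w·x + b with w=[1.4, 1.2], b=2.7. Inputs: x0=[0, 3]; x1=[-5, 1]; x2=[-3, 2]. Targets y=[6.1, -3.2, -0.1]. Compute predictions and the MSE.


ŷ0 = (1.4)·(0) + (1.2)·(3) + 2.7 = 6.3
ŷ1 = (1.4)·(-5) + (1.2)·(1) + 2.7 = -3.1
ŷ2 = (1.4)·(-3) + (1.2)·(2) + 2.7 = 0.9
errors² = [0.04, 0.01, 1.0]
MSE = 1.0500/3 = 0.35

0.35


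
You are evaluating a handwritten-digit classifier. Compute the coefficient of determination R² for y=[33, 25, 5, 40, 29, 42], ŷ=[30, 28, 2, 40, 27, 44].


ȳ = 29
SS_res = Σ(y-ŷ)² = 35
SS_tot = Σ(y-ȳ)² = 898
R² = 1 - SS_res/SS_tot = 1 - 0.039 = 0.961

0.961


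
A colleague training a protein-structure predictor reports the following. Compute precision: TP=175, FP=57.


Precision = TP/(TP+FP)
= 175/(175+57)
= 175/232 = 75.43%

75.43%


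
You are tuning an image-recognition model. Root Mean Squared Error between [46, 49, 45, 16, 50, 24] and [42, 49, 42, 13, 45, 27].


MSE = 68/6 = 11.3333
RMSE = √(68/6) = 3.3665

3.3665


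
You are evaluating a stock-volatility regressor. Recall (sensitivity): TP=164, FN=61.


Recall = TP/(TP+FN)
= 164/(164+61)
= 164/225 = 72.89%

72.89%


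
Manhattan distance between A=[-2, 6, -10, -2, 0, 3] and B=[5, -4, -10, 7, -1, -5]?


d = |-2-5| + |6+ 4| + |-10+ 10| + |-2-7| + |0+ 1| + |3+ 5|
  = 7 + 10 + 0 + 9 + 1 + 8
  = 35

35


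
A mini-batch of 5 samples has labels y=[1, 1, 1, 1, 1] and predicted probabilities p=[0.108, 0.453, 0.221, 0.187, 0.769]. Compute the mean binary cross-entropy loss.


L[0] = -ln(0.108) = 2.2256
L[1] = -ln(0.453) = 0.7919
L[2] = -ln(0.221) = 1.5096
L[3] = -ln(0.187) = 1.6766
L[4] = -ln(0.769) = 0.2627
mean = (2.2256 + 0.7919 + 1.5096 + 1.6766 + 0.2627)/5 = 1.2933

1.2933


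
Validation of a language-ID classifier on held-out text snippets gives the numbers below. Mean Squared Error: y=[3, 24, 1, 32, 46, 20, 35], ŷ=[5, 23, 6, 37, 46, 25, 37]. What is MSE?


Squared errors: (3-5)²=4, (24-23)²=1, (1-6)²=25, (32-37)²=25, (46-46)²=0, (20-25)²=25, (35-37)²=4
Sum = 84
MSE = 84/7 = 12

12


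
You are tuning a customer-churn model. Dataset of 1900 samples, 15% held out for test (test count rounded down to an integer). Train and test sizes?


Test = ⌊1900·15/100⌋ = 285
Train = 1900 - 285 = 1615

Train: 1615, Test: 285


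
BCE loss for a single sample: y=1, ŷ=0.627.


BCE = -[y·ln(p) + (1-y)·ln(1-p)]
= -1·ln(0.627) - 0
= -ln(0.627) = 0.4668

0.4668


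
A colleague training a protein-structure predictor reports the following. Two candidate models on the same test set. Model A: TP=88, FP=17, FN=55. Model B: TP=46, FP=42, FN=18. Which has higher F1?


Model A: P=88/105=0.8381, R=88/143=0.6154, F1=2PR/(P+R)=2TP/(2TP+FP+FN)=176/248=0.7097
Model B: P=46/88=0.5227, R=46/64=0.7188, F1=2PR/(P+R)=2TP/(2TP+FP+FN)=92/152=0.6053
0.7097 > 0.6053 → Model A

Model A


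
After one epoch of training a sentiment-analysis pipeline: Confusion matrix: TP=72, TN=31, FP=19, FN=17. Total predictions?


Total = TP + TN + FP + FN
= 72 + 31 + 19 + 17
= 139
(Predicted positive: 91, predicted negative: 48)

139


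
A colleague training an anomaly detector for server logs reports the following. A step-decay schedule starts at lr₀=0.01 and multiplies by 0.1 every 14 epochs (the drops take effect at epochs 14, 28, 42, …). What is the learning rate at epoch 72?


n_drops = ⌊72/14⌋ = 5
lr = 0.01·0.1^5 = 0.01·0.00001 = 0.0000001

0.0000001


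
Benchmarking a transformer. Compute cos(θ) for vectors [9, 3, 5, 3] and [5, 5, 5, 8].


A·B = 9·5 + 3·5 + 5·5 + 3·8 = 109
‖A‖ = √124 = 11.1355, ‖B‖ = √139 = 11.7898
cos = 109/(√124·√139) = 109/√17236 = 0.8302

0.8302


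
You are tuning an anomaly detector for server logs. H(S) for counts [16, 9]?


Probabilities: [16/25, 9/25] ≈ [0.64, 0.36]
H = -((16/25)·log₂(16/25) + (9/25)·log₂(9/25))
  = 0.9427 bits

0.9427 bits


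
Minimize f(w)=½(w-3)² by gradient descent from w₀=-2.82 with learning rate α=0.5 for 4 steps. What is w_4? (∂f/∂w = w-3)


step 1: grad = -2.82-3 = -5.82; w = -2.82 - 0.5·(-5.82) = 0.09
step 2: grad = 0.09-3 = -2.91; w = 0.09 - 0.5·(-2.91) = 1.545
step 3: grad = 1.545-3 = -1.455; w = 1.545 - 0.5·(-1.455) = 2.2725
step 4: grad = 2.2725-3 = -0.7275; w = 2.2725 - 0.5·(-0.7275) = 2.63625

2.63625


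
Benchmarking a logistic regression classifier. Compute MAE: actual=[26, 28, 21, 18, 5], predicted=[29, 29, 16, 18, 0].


Absolute errors: |26-29|=3, |28-29|=1, |21-16|=5, |18-18|=0, |5-0|=5
Sum = 14
MAE = 14/5 = 14/5

14/5


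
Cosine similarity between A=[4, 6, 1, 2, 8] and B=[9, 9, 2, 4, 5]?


A·B = 4·9 + 6·9 + 1·2 + 2·4 + 8·5 = 140
‖A‖ = √121 = 11, ‖B‖ = √207 = 14.3875
cos = 140/(√121·√207) = 140/√25047 = 0.8846

0.8846


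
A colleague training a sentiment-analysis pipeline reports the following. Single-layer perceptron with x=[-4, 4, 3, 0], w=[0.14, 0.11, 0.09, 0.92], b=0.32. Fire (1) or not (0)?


z = (-4)·(0.14) + (4)·(0.11) + (3)·(0.09) + (0)·(0.92) + 0.32
  = 0.47
step(z) = 1 (z≥0)

1


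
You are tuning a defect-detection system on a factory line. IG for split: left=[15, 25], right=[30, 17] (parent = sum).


Parent = [45, 42], H_parent = 0.9991
H_left = 0.9544 (n=40), H_right = 0.9441 (n=47)
H_children = (40/87)·0.9544 + (47/87)·0.9441 = 0.9488
IG = 0.9991 - 0.9488 = 0.0503

0.0503


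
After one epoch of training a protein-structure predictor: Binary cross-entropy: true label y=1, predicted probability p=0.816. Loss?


BCE = -[y·ln(p) + (1-y)·ln(1-p)]
= -1·ln(0.816) - 0
= -ln(0.816) = 0.2033

0.2033


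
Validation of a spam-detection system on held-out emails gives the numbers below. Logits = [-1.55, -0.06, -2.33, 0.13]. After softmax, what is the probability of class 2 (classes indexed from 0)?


Exponentials: e^-1.55=0.2122, e^-0.06=0.9418, e^-2.33=0.0973, e^0.13=1.1388
Sum = 2.3901
Softmax = [0.0888, 0.394, 0.0407, 0.4765]
p[2] = 0.0973/2.3901 = 0.0407

0.0407


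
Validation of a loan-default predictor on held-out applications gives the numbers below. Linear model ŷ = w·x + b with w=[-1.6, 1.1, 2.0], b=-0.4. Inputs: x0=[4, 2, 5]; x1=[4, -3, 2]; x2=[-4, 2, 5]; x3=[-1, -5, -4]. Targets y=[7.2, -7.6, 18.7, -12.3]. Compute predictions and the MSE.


ŷ0 = (-1.6)·(4) + (1.1)·(2) + (2.0)·(5) - 0.4 = 5.4
ŷ1 = (-1.6)·(4) + (1.1)·(-3) + (2.0)·(2) - 0.4 = -6.1
ŷ2 = (-1.6)·(-4) + (1.1)·(2) + (2.0)·(5) - 0.4 = 18.2
ŷ3 = (-1.6)·(-1) + (1.1)·(-5) + (2.0)·(-4) - 0.4 = -12.3
errors² = [3.24, 2.25, 0.25, 0.0]
MSE = 5.7400/4 = 1.435

1.435


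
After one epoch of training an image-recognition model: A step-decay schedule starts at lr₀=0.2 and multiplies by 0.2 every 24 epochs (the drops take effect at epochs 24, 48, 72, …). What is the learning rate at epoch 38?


n_drops = ⌊38/24⌋ = 1
lr = 0.2·0.2^1 = 0.2·0.2 = 0.04

0.04


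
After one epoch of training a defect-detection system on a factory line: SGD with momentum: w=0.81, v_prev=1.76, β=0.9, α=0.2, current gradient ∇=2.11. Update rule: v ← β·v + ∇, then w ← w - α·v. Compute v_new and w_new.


v_new = 0.9·1.76 + 2.11 = 1.584 + 2.11 = 3.694
w_new = 0.81 - 0.2·3.694 = 0.81 - 0.7388 = 0.0712

v_new=3.694, w_new=0.0712


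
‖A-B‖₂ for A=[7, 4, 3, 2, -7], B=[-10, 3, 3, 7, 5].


d = √((7+ 10)² + (4-3)² + (3-3)² + (2-7)² + (-7-5)²)
  = √(289 + 1 + 0 + 25 + 144)
  = √459 = 21.4243

21.4243


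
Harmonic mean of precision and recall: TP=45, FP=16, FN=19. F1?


Precision = 45/61 = 0.7377
Recall = 45/64 = 0.7031
F1 = 2·P·R/(P+R) = 2·TP/(2·TP+FP+FN) = 90/(90+16+19) = 90/125 = 0.72

0.72


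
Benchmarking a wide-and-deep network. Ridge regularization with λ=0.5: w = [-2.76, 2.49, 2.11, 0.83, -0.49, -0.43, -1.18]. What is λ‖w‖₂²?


‖w‖₂² = (-2.76)² + (2.49)² + (2.11)² + (0.83)² + (-0.49)² + (-0.43)² + (-1.18)²
     = 7.6176 + 6.2001 + 4.4521 + 0.6889 + 0.2401 + 0.1849 + 1.3924
     = 20.7761
λ·‖w‖₂² = 0.5·20.7761 = 10.38805

10.38805


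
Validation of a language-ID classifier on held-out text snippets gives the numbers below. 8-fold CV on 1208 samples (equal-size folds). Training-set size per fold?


Fold size = 1208/8 = 151
Training per fold = 1208 - 151 = 1057

1057


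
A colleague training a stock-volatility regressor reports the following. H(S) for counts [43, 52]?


Probabilities: [43/95, 52/95] ≈ [0.4526, 0.5474]
H = -((43/95)·log₂(43/95) + (52/95)·log₂(52/95))
  = 0.9935 bits

0.9935 bits


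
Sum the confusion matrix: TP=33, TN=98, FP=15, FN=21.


Total = TP + TN + FP + FN
= 33 + 98 + 15 + 21
= 167
(Predicted positive: 48, predicted negative: 119)

167


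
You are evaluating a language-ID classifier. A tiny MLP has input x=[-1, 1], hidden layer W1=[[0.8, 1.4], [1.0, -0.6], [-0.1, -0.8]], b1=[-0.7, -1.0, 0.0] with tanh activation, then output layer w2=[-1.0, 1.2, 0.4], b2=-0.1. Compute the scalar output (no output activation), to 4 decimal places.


z1[0] = (0.8)·(-1) + (1.4)·(1) - 0.7 = -0.1
z1[1] = (1.0)·(-1) + (-0.6)·(1) - 1.0 = -2.6
z1[2] = (-0.1)·(-1) + (-0.8)·(1) + 0.0 = -0.7
h = tanh(z1) = [-0.0997, -0.989, -0.6044]
output = (-1.0)·(-0.0997) + (1.2)·(-0.989) + (0.4)·(-0.6044) - 0.1 = -1.4289

-1.4289


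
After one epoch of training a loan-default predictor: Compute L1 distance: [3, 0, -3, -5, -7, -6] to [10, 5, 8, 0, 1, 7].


d = |3-10| + |0-5| + |-3-8| + |-5-0| + |-7-1| + |-6-7|
  = 7 + 5 + 11 + 5 + 8 + 13
  = 49

49


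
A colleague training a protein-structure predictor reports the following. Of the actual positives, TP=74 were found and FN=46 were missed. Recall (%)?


Recall = TP/(TP+FN)
= 74/(74+46)
= 74/120 = 61.67%

61.67%


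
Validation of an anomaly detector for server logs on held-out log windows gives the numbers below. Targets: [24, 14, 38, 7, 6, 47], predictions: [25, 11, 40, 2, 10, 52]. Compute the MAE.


Absolute errors: |24-25|=1, |14-11|=3, |38-40|=2, |7-2|=5, |6-10|=4, |47-52|=5
Sum = 20
MAE = 20/6 = 10/3

10/3


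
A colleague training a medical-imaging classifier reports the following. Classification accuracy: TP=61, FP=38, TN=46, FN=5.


Accuracy = (TP+TN)/(TP+TN+FP+FN)
= (61+46)/(150)
= 107/150 = 71.33%

71.33%


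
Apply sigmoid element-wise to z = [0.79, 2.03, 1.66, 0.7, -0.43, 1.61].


σ(0.79) = 1/(1+e^-0.79) = 0.6878
σ(2.03) = 1/(1+e^-2.03) = 0.8839
σ(1.66) = 1/(1+e^-1.66) = 0.8402
σ(0.7) = 1/(1+e^-0.7) = 0.6682
σ(-0.43) = 1/(1+e^0.43) = 0.3941
σ(1.61) = 1/(1+e^-1.61) = 0.8334
result = [0.6878, 0.8839, 0.8402, 0.6682, 0.3941, 0.8334]

[0.6878, 0.8839, 0.8402, 0.6682, 0.3941, 0.8334]


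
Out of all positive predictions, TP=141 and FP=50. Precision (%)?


Precision = TP/(TP+FP)
= 141/(141+50)
= 141/191 = 73.82%

73.82%


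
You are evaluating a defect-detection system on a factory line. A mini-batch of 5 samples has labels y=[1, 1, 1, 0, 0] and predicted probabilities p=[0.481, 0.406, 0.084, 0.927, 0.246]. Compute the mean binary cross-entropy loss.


L[0] = -ln(0.481) = 0.7319
L[1] = -ln(0.406) = 0.9014
L[2] = -ln(0.084) = 2.4769
L[3] = -ln(1-0.927) = -ln(0.073) = 2.6173
L[4] = -ln(1-0.246) = -ln(0.754) = 0.2824
mean = (0.7319 + 0.9014 + 2.4769 + 2.6173 + 0.2824)/5 = 1.402

1.402


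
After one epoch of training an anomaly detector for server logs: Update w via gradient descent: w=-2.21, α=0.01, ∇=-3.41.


w_new = w - α·∇
= -2.21 - 0.01·-3.41
= -2.21 + 0.0341
= -2.1759

-2.1759


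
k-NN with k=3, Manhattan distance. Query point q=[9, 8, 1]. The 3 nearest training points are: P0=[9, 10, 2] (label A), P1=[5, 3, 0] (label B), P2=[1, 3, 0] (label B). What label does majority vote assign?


d(q,P0) = 3  (label A)
d(q,P1) = 10  (label B)
d(q,P2) = 14  (label B)
Votes: A=1, B=2
Majority → B

B


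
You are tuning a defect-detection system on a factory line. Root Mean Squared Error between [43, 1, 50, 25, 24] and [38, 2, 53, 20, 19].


MSE = 85/5 = 17
RMSE = √(85/5) = 4.1231

4.1231


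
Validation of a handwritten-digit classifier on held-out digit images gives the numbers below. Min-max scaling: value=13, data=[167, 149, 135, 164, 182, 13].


min=13, max=182
(13-13)/(182-13) = 0/169 = 0.0

0.0


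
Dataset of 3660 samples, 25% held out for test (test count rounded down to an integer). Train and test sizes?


Test = ⌊3660·25/100⌋ = 915
Train = 3660 - 915 = 2745

Train: 2745, Test: 915


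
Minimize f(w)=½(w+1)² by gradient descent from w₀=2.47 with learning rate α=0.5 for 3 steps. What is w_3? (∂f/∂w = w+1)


step 1: grad = 2.47+1 = 3.47; w = 2.47 - 0.5·(3.47) = 0.735
step 2: grad = 0.735+1 = 1.735; w = 0.735 - 0.5·(1.735) = -0.1325
step 3: grad = -0.1325+1 = 0.8675; w = -0.1325 - 0.5·(0.8675) = -0.56625

-0.56625


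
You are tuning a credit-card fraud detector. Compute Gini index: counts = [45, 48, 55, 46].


Probabilities: [45/194, 48/194, 55/194, 46/194] ≈ [0.232, 0.2474, 0.2835, 0.2371]
Σpᵢ² = (2025 + 2304 + 3025 + 2116)/194² = 9470/37636
Gini = 1 - Σpᵢ² = 1 - 9470/37636 = 0.7484

0.7484


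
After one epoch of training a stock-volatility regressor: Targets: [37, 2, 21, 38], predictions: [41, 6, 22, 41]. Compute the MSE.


Squared errors: (37-41)²=16, (2-6)²=16, (21-22)²=1, (38-41)²=9
Sum = 42
MSE = 42/4 = 21/2

21/2


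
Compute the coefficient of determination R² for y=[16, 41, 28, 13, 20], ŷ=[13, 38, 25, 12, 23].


ȳ = 23.6
SS_res = Σ(y-ŷ)² = 37
SS_tot = Σ(y-ȳ)² = 505.2
R² = 1 - SS_res/SS_tot = 1 - 0.0732 = 0.9268

0.9268


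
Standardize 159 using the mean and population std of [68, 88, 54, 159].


μ = 92.25, σ = 40.388
z = (159 - 92.25)/40.388 = 1.6527

1.6527


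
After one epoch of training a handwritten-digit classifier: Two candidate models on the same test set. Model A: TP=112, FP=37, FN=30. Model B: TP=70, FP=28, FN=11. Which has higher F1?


Model A: P=112/149=0.7517, R=112/142=0.7887, F1=2PR/(P+R)=2TP/(2TP+FP+FN)=224/291=0.7698
Model B: P=70/98=0.7143, R=70/81=0.8642, F1=2PR/(P+R)=2TP/(2TP+FP+FN)=140/179=0.7821
0.7698 < 0.7821 → Model B

Model B


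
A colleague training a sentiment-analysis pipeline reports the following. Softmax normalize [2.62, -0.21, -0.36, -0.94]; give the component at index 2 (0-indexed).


Exponentials: e^2.62=13.7357, e^-0.21=0.8106, e^-0.36=0.6977, e^-0.94=0.3906
Sum = 15.6346
Softmax = [0.8785, 0.0518, 0.0446, 0.025]
p[2] = 0.6977/15.6346 = 0.0446

0.0446


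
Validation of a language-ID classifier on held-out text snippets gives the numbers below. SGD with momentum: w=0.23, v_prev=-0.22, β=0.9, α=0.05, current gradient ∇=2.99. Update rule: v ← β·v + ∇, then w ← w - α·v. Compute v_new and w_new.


v_new = 0.9·-0.22 + 2.99 = -0.198 + 2.99 = 2.792
w_new = 0.23 - 0.05·2.792 = 0.23 - 0.1396 = 0.0904

v_new=2.792, w_new=0.0904


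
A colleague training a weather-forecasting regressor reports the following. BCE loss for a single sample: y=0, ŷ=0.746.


BCE = -[y·ln(p) + (1-y)·ln(1-p)]
= -0 - 1·ln(1-0.746)
= -ln(0.254) = 1.3704

1.3704


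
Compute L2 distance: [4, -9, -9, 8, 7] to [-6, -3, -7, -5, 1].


d = √((4+ 6)² + (-9+ 3)² + (-9+ 7)² + (8+ 5)² + (7-1)²)
  = √(100 + 36 + 4 + 169 + 36)
  = √345 = 18.5742

18.5742


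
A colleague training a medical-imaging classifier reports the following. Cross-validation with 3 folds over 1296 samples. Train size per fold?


Fold size = 1296/3 = 432
Training per fold = 1296 - 432 = 864

864


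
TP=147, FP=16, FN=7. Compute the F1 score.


Precision = 147/163 = 0.9018
Recall = 147/154 = 0.9545
F1 = 2·P·R/(P+R) = 2·TP/(2·TP+FP+FN) = 294/(294+16+7) = 294/317 = 0.9274

0.9274


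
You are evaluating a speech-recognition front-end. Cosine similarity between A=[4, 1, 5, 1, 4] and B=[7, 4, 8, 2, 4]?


A·B = 4·7 + 1·4 + 5·8 + 1·2 + 4·4 = 90
‖A‖ = √59 = 7.6811, ‖B‖ = √149 = 12.2066
cos = 90/(√59·√149) = 90/√8791 = 0.9599

0.9599


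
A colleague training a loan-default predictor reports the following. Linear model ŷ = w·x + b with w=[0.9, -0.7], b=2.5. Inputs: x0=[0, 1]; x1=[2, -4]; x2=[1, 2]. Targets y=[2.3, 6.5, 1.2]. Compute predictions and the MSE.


ŷ0 = (0.9)·(0) + (-0.7)·(1) + 2.5 = 1.8
ŷ1 = (0.9)·(2) + (-0.7)·(-4) + 2.5 = 7.1
ŷ2 = (0.9)·(1) + (-0.7)·(2) + 2.5 = 2.0
errors² = [0.25, 0.36, 0.64]
MSE = 1.2500/3 = 0.4167

0.4167


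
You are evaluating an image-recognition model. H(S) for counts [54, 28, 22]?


Probabilities: [54/104, 28/104, 22/104] ≈ [0.5192, 0.2692, 0.2115]
H = -((54/104)·log₂(54/104) + (28/104)·log₂(28/104) + (22/104)·log₂(22/104))
  = 1.4747 bits

1.4747 bits


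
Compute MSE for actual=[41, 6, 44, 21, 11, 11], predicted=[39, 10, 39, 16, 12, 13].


Squared errors: (41-39)²=4, (6-10)²=16, (44-39)²=25, (21-16)²=25, (11-12)²=1, (11-13)²=4
Sum = 75
MSE = 75/6 = 25/2

25/2


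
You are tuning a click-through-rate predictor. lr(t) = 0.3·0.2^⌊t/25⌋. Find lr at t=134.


n_drops = ⌊134/25⌋ = 5
lr = 0.3·0.2^5 = 0.3·0.00032 = 0.000096

0.000096


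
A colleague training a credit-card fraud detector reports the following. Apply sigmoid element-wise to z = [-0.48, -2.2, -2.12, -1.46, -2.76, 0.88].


σ(-0.48) = 1/(1+e^0.48) = 0.3823
σ(-2.2) = 1/(1+e^2.2) = 0.0998
σ(-2.12) = 1/(1+e^2.12) = 0.1072
σ(-1.46) = 1/(1+e^1.46) = 0.1885
σ(-2.76) = 1/(1+e^2.76) = 0.0595
σ(0.88) = 1/(1+e^-0.88) = 0.7068
result = [0.3823, 0.0998, 0.1072, 0.1885, 0.0595, 0.7068]

[0.3823, 0.0998, 0.1072, 0.1885, 0.0595, 0.7068]


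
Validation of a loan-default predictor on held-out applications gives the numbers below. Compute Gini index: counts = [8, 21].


Probabilities: [8/29, 21/29] ≈ [0.2759, 0.7241]
Σpᵢ² = (64 + 441)/29² = 505/841
Gini = 1 - Σpᵢ² = 1 - 505/841 = 0.3995

0.3995


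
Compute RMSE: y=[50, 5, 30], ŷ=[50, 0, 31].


MSE = 26/3 = 8.6667
RMSE = √(26/3) = 2.9439

2.9439


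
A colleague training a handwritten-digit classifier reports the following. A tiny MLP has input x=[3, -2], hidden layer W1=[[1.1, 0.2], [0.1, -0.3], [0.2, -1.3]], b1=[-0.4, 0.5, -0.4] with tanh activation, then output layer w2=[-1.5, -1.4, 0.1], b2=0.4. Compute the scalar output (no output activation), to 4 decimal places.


z1[0] = (1.1)·(3) + (0.2)·(-2) - 0.4 = 2.5
z1[1] = (0.1)·(3) + (-0.3)·(-2) + 0.5 = 1.4
z1[2] = (0.2)·(3) + (-1.3)·(-2) - 0.4 = 2.8
h = tanh(z1) = [0.9866, 0.8854, 0.9926]
output = (-1.5)·(0.9866) + (-1.4)·(0.8854) + (0.1)·(0.9926) + 0.4 = -2.2202

-2.2202


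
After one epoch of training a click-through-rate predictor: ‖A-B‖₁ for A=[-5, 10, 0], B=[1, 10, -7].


d = |-5-1| + |10-10| + |0+ 7|
  = 6 + 0 + 7
  = 13

13


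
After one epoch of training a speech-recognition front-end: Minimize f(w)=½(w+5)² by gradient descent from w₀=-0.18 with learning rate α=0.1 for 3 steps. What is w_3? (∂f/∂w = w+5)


step 1: grad = -0.18+5 = 4.82; w = -0.18 - 0.1·(4.82) = -0.662
step 2: grad = -0.662+5 = 4.338; w = -0.662 - 0.1·(4.338) = -1.0958
step 3: grad = -1.0958+5 = 3.9042; w = -1.0958 - 0.1·(3.9042) = -1.48622

-1.48622


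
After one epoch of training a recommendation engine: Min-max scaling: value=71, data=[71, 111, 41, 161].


min=41, max=161
(71-41)/(161-41) = 30/120 = 0.25

0.25


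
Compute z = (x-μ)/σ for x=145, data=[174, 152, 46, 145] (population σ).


μ = 129.25, σ = 49.2411
z = (145 - 129.25)/49.2411 = 0.3199

0.3199


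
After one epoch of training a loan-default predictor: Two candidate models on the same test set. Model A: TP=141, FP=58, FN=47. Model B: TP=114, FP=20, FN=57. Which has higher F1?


Model A: P=141/199=0.7085, R=141/188=0.75, F1=2PR/(P+R)=2TP/(2TP+FP+FN)=282/387=0.7287
Model B: P=114/134=0.8507, R=114/171=0.6667, F1=2PR/(P+R)=2TP/(2TP+FP+FN)=228/305=0.7475
0.7287 < 0.7475 → Model B

Model B


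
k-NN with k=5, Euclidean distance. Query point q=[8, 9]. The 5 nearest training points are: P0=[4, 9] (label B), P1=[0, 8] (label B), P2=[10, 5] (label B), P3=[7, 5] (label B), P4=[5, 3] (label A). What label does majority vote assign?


d(q,P0) = 4.0  (label B)
d(q,P1) = 8.0623  (label B)
d(q,P2) = 4.4721  (label B)
d(q,P3) = 4.1231  (label B)
d(q,P4) = 6.7082  (label A)
Votes: A=1, B=4
Majority → B

B


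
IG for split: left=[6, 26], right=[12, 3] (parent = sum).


Parent = [18, 29], H_parent = 0.9601
H_left = 0.6962 (n=32), H_right = 0.7219 (n=15)
H_children = (32/47)·0.6962 + (15/47)·0.7219 = 0.7044
IG = 0.9601 - 0.7044 = 0.2557

0.2557


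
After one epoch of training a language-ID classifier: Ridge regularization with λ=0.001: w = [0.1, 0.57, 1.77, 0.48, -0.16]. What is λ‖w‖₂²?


‖w‖₂² = (0.1)² + (0.57)² + (1.77)² + (0.48)² + (-0.16)²
     = 0.01 + 0.3249 + 3.1329 + 0.2304 + 0.0256
     = 3.7238
λ·‖w‖₂² = 0.001·3.7238 = 0.003724

0.003724


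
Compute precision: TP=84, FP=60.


Precision = TP/(TP+FP)
= 84/(84+60)
= 84/144 = 58.33%

58.33%


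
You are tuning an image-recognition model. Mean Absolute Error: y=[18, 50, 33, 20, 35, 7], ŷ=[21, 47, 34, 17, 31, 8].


Absolute errors: |18-21|=3, |50-47|=3, |33-34|=1, |20-17|=3, |35-31|=4, |7-8|=1
Sum = 15
MAE = 15/6 = 5/2

5/2


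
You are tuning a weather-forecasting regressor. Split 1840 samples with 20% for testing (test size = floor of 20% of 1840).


Test = ⌊1840·20/100⌋ = 368
Train = 1840 - 368 = 1472

Train: 1472, Test: 368


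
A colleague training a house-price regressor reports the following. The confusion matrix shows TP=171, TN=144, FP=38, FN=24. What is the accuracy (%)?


Accuracy = (TP+TN)/(TP+TN+FP+FN)
= (171+144)/(377)
= 315/377 = 83.55%

83.55%


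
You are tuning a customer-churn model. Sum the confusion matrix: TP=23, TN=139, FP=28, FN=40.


Total = TP + TN + FP + FN
= 23 + 139 + 28 + 40
= 230
(Predicted positive: 51, predicted negative: 179)

230


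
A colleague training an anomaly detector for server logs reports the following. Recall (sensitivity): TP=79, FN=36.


Recall = TP/(TP+FN)
= 79/(79+36)
= 79/115 = 68.7%

68.7%


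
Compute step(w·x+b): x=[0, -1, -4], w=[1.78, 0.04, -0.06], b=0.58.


z = (0)·(1.78) + (-1)·(0.04) + (-4)·(-0.06) + 0.58
  = 0.78
step(z) = 1 (z≥0)

1


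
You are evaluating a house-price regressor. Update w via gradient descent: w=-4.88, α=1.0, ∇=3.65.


w_new = w - α·∇
= -4.88 - 1.0·3.65
= -4.88 - 3.65
= -8.53

-8.53


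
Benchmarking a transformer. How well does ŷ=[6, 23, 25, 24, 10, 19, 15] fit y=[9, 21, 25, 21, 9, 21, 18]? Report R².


ȳ = 17.7143
SS_res = Σ(y-ŷ)² = 36
SS_tot = Σ(y-ȳ)² = 237.43
R² = 1 - SS_res/SS_tot = 1 - 0.1516 = 0.8484

0.8484


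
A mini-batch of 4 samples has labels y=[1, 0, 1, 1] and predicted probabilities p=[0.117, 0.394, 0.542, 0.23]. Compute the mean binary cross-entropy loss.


L[0] = -ln(0.117) = 2.1456
L[1] = -ln(1-0.394) = -ln(0.606) = 0.5009
L[2] = -ln(0.542) = 0.6125
L[3] = -ln(0.23) = 1.4697
mean = (2.1456 + 0.5009 + 0.6125 + 1.4697)/4 = 1.1822

1.1822


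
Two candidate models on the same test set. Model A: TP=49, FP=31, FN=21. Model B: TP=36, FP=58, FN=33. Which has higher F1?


Model A: P=49/80=0.6125, R=49/70=0.7, F1=2PR/(P+R)=2TP/(2TP+FP+FN)=98/150=0.6533
Model B: P=36/94=0.383, R=36/69=0.5217, F1=2PR/(P+R)=2TP/(2TP+FP+FN)=72/163=0.4417
0.6533 > 0.4417 → Model A

Model A


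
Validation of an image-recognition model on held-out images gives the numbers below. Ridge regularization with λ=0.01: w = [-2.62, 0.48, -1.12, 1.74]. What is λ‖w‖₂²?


‖w‖₂² = (-2.62)² + (0.48)² + (-1.12)² + (1.74)²
     = 6.8644 + 0.2304 + 1.2544 + 3.0276
     = 11.3768
λ·‖w‖₂² = 0.01·11.3768 = 0.113768

0.113768


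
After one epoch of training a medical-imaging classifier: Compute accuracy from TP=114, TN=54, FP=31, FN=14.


Accuracy = (TP+TN)/(TP+TN+FP+FN)
= (114+54)/(213)
= 168/213 = 78.87%

78.87%


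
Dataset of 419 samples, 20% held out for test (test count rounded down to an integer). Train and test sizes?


Test = ⌊419·20/100⌋ = 83
Train = 419 - 83 = 336

Train: 336, Test: 83


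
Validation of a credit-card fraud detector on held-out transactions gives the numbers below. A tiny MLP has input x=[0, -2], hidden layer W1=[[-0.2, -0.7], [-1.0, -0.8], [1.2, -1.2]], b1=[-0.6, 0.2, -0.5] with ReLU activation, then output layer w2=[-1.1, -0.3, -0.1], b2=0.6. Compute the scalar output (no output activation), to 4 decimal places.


z1[0] = (-0.2)·(0) + (-0.7)·(-2) - 0.6 = 0.8
z1[1] = (-1.0)·(0) + (-0.8)·(-2) + 0.2 = 1.8
z1[2] = (1.2)·(0) + (-1.2)·(-2) - 0.5 = 1.9
h = ReLU(z1) = [0.8, 1.8, 1.9]
output = (-1.1)·(0.8) + (-0.3)·(1.8) + (-0.1)·(1.9) + 0.6 = -1.01

-1.01


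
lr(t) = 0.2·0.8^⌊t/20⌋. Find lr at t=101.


n_drops = ⌊101/20⌋ = 5
lr = 0.2·0.8^5 = 0.2·0.32768 = 0.065536

0.065536


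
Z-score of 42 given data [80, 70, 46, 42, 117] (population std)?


μ = 71, σ = 27.0703
z = (42 - 71)/27.0703 = -1.0713

-1.0713


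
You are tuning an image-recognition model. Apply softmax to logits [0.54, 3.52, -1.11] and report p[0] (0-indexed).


Exponentials: e^0.54=1.716, e^3.52=33.7844, e^-1.11=0.3296
Sum = 35.83
Softmax = [0.0479, 0.9429, 0.0092]
p[0] = 1.716/35.83 = 0.0479

0.0479


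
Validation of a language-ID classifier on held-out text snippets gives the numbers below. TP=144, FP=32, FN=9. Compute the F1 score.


Precision = 144/176 = 0.8182
Recall = 144/153 = 0.9412
F1 = 2·P·R/(P+R) = 2·TP/(2·TP+FP+FN) = 288/(288+32+9) = 288/329 = 0.8754

0.8754


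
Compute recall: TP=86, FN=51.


Recall = TP/(TP+FN)
= 86/(86+51)
= 86/137 = 62.77%

62.77%


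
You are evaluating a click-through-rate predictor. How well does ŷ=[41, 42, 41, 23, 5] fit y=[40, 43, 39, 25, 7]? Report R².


ȳ = 30.8
SS_res = Σ(y-ŷ)² = 14
SS_tot = Σ(y-ȳ)² = 900.8
R² = 1 - SS_res/SS_tot = 1 - 0.0155 = 0.9845

0.9845


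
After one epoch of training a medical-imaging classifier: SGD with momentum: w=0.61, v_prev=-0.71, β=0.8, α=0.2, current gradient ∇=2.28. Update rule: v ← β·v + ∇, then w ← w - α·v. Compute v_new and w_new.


v_new = 0.8·-0.71 + 2.28 = -0.568 + 2.28 = 1.712
w_new = 0.61 - 0.2·1.712 = 0.61 - 0.3424 = 0.2676

v_new=1.712, w_new=0.2676


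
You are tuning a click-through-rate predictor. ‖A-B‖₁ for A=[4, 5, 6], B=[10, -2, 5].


d = |4-10| + |5+ 2| + |6-5|
  = 6 + 7 + 1
  = 14

14


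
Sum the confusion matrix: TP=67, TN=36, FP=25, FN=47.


Total = TP + TN + FP + FN
= 67 + 36 + 25 + 47
= 175
(Predicted positive: 92, predicted negative: 83)

175


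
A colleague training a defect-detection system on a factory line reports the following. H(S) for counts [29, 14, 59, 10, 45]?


Probabilities: [29/157, 14/157, 59/157, 10/157, 45/157] ≈ [0.1847, 0.0892, 0.3758, 0.0637, 0.2866]
H = -((29/157)·log₂(29/157) + (14/157)·log₂(14/157) + (59/157)·log₂(59/157) + (10/157)·log₂(10/157) + (45/157)·log₂(45/157))
  = 2.0614 bits

2.0614 bits


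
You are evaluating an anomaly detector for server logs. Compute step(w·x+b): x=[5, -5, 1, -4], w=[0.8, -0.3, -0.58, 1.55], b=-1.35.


z = (5)·(0.8) + (-5)·(-0.3) + (1)·(-0.58) + (-4)·(1.55) - 1.35
  = -2.63
step(z) = 0 (z<0)

0


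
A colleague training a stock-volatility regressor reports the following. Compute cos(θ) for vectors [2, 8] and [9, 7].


A·B = 2·9 + 8·7 = 74
‖A‖ = √68 = 8.2462, ‖B‖ = √130 = 11.4018
cos = 74/(√68·√130) = 74/√8840 = 0.7871

0.7871


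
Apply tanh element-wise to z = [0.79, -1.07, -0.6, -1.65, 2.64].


tanh(0.79) = 0.6584
tanh(-1.07) = -0.7895
tanh(-0.6) = -0.537
tanh(-1.65) = -0.9289
tanh(2.64) = 0.9899
result = [0.6584, -0.7895, -0.537, -0.9289, 0.9899]

[0.6584, -0.7895, -0.537, -0.9289, 0.9899]


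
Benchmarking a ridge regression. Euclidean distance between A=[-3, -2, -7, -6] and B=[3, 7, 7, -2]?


d = √((-3-3)² + (-2-7)² + (-7-7)² + (-6+ 2)²)
  = √(36 + 81 + 196 + 16)
  = √329 = 18.1384

18.1384


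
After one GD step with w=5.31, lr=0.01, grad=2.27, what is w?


w_new = w - α·∇
= 5.31 - 0.01·2.27
= 5.31 - 0.0227
= 5.2873

5.2873


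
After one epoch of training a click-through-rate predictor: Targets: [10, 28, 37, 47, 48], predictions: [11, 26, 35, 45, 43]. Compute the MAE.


Absolute errors: |10-11|=1, |28-26|=2, |37-35|=2, |47-45|=2, |48-43|=5
Sum = 12
MAE = 12/5 = 12/5

12/5


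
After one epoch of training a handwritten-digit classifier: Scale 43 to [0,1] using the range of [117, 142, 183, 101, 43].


min=43, max=183
(43-43)/(183-43) = 0/140 = 0.0

0.0


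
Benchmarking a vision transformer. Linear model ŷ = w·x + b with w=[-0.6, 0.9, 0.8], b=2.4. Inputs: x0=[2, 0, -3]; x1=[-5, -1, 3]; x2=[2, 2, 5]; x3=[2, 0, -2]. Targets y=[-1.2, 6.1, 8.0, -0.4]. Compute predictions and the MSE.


ŷ0 = (-0.6)·(2) + (0.9)·(0) + (0.8)·(-3) + 2.4 = -1.2
ŷ1 = (-0.6)·(-5) + (0.9)·(-1) + (0.8)·(3) + 2.4 = 6.9
ŷ2 = (-0.6)·(2) + (0.9)·(2) + (0.8)·(5) + 2.4 = 7.0
ŷ3 = (-0.6)·(2) + (0.9)·(0) + (0.8)·(-2) + 2.4 = -0.4
errors² = [0.0, 0.64, 1.0, 0.0]
MSE = 1.6400/4 = 0.41

0.41


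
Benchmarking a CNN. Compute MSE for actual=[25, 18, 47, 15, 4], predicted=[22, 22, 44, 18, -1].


Squared errors: (25-22)²=9, (18-22)²=16, (47-44)²=9, (15-18)²=9, (4+ 1)²=25
Sum = 68
MSE = 68/5 = 68/5

68/5


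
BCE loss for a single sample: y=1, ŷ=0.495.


BCE = -[y·ln(p) + (1-y)·ln(1-p)]
= -1·ln(0.495) - 0
= -ln(0.495) = 0.7032

0.7032


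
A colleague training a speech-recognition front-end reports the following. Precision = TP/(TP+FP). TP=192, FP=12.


Precision = TP/(TP+FP)
= 192/(192+12)
= 192/204 = 94.12%

94.12%


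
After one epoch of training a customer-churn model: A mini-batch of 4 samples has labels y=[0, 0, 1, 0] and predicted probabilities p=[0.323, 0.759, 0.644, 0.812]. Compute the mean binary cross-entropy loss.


L[0] = -ln(1-0.323) = -ln(0.677) = 0.3901
L[1] = -ln(1-0.759) = -ln(0.241) = 1.423
L[2] = -ln(0.644) = 0.4401
L[3] = -ln(1-0.812) = -ln(0.188) = 1.6713
mean = (0.3901 + 1.423 + 0.4401 + 1.6713)/4 = 0.9811

0.9811


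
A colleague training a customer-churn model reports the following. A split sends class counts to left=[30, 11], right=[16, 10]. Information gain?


Parent = [46, 21], H_parent = 0.8971
H_left = 0.839 (n=41), H_right = 0.9612 (n=26)
H_children = (41/67)·0.839 + (26/67)·0.9612 = 0.8864
IG = 0.8971 - 0.8864 = 0.0107

0.0107


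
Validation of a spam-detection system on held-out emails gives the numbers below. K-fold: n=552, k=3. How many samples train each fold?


Fold size = 552/3 = 184
Training per fold = 552 - 184 = 368

368


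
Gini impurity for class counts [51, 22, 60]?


Probabilities: [51/133, 22/133, 60/133] ≈ [0.3835, 0.1654, 0.4511]
Σpᵢ² = (2601 + 484 + 3600)/133² = 6685/17689
Gini = 1 - Σpᵢ² = 1 - 6685/17689 = 0.6221

0.6221


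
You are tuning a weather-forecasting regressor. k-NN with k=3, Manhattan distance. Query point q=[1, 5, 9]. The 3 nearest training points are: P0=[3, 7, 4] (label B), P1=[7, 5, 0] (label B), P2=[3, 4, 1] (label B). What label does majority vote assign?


d(q,P0) = 9  (label B)
d(q,P1) = 15  (label B)
d(q,P2) = 11  (label B)
Votes: A=0, B=3
Majority → B

B


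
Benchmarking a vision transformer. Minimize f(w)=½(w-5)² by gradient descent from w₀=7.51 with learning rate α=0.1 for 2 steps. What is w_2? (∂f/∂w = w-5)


step 1: grad = 7.51-5 = 2.51; w = 7.51 - 0.1·(2.51) = 7.259
step 2: grad = 7.259-5 = 2.259; w = 7.259 - 0.1·(2.259) = 7.0331

7.0331


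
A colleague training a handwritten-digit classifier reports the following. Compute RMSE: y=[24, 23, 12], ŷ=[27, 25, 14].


MSE = 17/3 = 5.6667
RMSE = √(17/3) = 2.3805

2.3805


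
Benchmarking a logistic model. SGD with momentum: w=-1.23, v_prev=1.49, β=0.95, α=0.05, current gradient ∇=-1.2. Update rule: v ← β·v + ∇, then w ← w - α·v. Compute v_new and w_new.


v_new = 0.95·1.49 - 1.2 = 1.4155 - 1.2 = 0.2155
w_new = -1.23 - 0.05·0.2155 = -1.23 - 0.010775 = -1.240775

v_new=0.2155, w_new=-1.240775


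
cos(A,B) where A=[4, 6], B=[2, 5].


A·B = 4·2 + 6·5 = 38
‖A‖ = √52 = 7.2111, ‖B‖ = √29 = 5.3852
cos = 38/(√52·√29) = 38/√1508 = 0.9785

0.9785


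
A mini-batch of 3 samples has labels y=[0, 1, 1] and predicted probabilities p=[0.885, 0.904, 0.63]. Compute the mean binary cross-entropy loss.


L[0] = -ln(1-0.885) = -ln(0.115) = 2.1628
L[1] = -ln(0.904) = 0.1009
L[2] = -ln(0.63) = 0.462
mean = (2.1628 + 0.1009 + 0.462)/3 = 0.9086

0.9086


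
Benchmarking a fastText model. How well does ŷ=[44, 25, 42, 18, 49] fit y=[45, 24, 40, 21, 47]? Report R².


ȳ = 35.4
SS_res = Σ(y-ŷ)² = 19
SS_tot = Σ(y-ȳ)² = 585.2
R² = 1 - SS_res/SS_tot = 1 - 0.0325 = 0.9675

0.9675


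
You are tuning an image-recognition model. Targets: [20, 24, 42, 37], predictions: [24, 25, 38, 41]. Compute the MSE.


Squared errors: (20-24)²=16, (24-25)²=1, (42-38)²=16, (37-41)²=16
Sum = 49
MSE = 49/4 = 49/4

49/4


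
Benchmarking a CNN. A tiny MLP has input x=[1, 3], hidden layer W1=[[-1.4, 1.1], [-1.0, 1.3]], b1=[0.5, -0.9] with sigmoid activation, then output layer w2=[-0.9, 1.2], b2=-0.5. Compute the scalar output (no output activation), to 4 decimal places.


z1[0] = (-1.4)·(1) + (1.1)·(3) + 0.5 = 2.4
z1[1] = (-1.0)·(1) + (1.3)·(3) - 0.9 = 2.0
h = sigmoid(z1) = [0.9168, 0.8808]
output = (-0.9)·(0.9168) + (1.2)·(0.8808) - 0.5 = -0.2682

-0.2682


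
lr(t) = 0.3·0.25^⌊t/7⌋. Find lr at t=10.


n_drops = ⌊10/7⌋ = 1
lr = 0.3·0.25^1 = 0.3·0.25 = 0.075

0.075


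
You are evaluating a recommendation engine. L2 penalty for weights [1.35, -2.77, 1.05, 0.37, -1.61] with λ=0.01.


‖w‖₂² = (1.35)² + (-2.77)² + (1.05)² + (0.37)² + (-1.61)²
     = 1.8225 + 7.6729 + 1.1025 + 0.1369 + 2.5921
     = 13.3269
λ·‖w‖₂² = 0.01·13.3269 = 0.133269

0.133269


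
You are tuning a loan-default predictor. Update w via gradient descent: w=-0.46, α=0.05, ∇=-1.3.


w_new = w - α·∇
= -0.46 - 0.05·-1.3
= -0.46 + 0.065
= -0.395

-0.395


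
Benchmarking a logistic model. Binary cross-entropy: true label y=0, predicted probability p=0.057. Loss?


BCE = -[y·ln(p) + (1-y)·ln(1-p)]
= -0 - 1·ln(1-0.057)
= -ln(0.943) = 0.0587

0.0587


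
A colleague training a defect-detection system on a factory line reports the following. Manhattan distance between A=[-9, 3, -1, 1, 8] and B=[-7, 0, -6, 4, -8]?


d = |-9+ 7| + |3-0| + |-1+ 6| + |1-4| + |8+ 8|
  = 2 + 3 + 5 + 3 + 16
  = 29

29


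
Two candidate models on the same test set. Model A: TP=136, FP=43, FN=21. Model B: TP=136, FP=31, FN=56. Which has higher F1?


Model A: P=136/179=0.7598, R=136/157=0.8662, F1=2PR/(P+R)=2TP/(2TP+FP+FN)=272/336=0.8095
Model B: P=136/167=0.8144, R=136/192=0.7083, F1=2PR/(P+R)=2TP/(2TP+FP+FN)=272/359=0.7577
0.8095 > 0.7577 → Model A

Model A


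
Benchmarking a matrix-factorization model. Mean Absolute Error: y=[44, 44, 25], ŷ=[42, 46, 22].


Absolute errors: |44-42|=2, |44-46|=2, |25-22|=3
Sum = 7
MAE = 7/3 = 7/3

7/3


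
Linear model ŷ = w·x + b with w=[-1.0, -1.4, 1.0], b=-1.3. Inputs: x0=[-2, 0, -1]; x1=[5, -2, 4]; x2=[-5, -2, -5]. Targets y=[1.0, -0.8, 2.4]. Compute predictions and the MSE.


ŷ0 = (-1.0)·(-2) + (-1.4)·(0) + (1.0)·(-1) - 1.3 = -0.3
ŷ1 = (-1.0)·(5) + (-1.4)·(-2) + (1.0)·(4) - 1.3 = 0.5
ŷ2 = (-1.0)·(-5) + (-1.4)·(-2) + (1.0)·(-5) - 1.3 = 1.5
errors² = [1.69, 1.69, 0.81]
MSE = 4.1900/3 = 1.3967

1.3967


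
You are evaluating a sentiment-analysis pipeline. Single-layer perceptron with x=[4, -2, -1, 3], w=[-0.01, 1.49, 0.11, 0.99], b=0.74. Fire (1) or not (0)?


z = (4)·(-0.01) + (-2)·(1.49) + (-1)·(0.11) + (3)·(0.99) + 0.74
  = 0.58
step(z) = 1 (z≥0)

1


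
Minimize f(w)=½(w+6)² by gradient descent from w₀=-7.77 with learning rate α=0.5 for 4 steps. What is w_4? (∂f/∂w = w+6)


step 1: grad = -7.77+6 = -1.77; w = -7.77 - 0.5·(-1.77) = -6.885
step 2: grad = -6.885+6 = -0.885; w = -6.885 - 0.5·(-0.885) = -6.4425
step 3: grad = -6.4425+6 = -0.4425; w = -6.4425 - 0.5·(-0.4425) = -6.22125
step 4: grad = -6.22125+6 = -0.22125; w = -6.22125 - 0.5·(-0.22125) = -6.110625

-6.110625


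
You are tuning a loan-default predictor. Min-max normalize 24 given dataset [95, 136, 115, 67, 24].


min=24, max=136
(24-24)/(136-24) = 0/112 = 0.0

0.0


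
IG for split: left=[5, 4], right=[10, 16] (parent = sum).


Parent = [15, 20], H_parent = 0.9852
H_left = 0.9911 (n=9), H_right = 0.9612 (n=26)
H_children = (9/35)·0.9911 + (26/35)·0.9612 = 0.9689
IG = 0.9852 - 0.9689 = 0.0163

0.0163


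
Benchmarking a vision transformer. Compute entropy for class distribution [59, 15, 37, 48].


Probabilities: [59/159, 15/159, 37/159, 48/159] ≈ [0.3711, 0.0943, 0.2327, 0.3019]
H = -((59/159)·log₂(59/159) + (15/159)·log₂(15/159) + (37/159)·log₂(37/159) + (48/159)·log₂(48/159))
  = 1.8632 bits

1.8632 bits


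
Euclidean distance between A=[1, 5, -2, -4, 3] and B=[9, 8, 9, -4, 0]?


d = √((1-9)² + (5-8)² + (-2-9)² + (-4+ 4)² + (3-0)²)
  = √(64 + 9 + 121 + 0 + 9)
  = √203 = 14.2478

14.2478


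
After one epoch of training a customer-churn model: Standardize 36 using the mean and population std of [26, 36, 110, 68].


μ = 60, σ = 32.7719
z = (36 - 60)/32.7719 = -0.7323

-0.7323


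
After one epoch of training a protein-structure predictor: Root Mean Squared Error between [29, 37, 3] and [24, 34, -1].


MSE = 50/3 = 16.6667
RMSE = √(50/3) = 4.0825

4.0825


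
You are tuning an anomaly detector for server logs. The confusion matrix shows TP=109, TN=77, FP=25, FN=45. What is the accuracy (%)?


Accuracy = (TP+TN)/(TP+TN+FP+FN)
= (109+77)/(256)
= 186/256 = 72.66%

72.66%


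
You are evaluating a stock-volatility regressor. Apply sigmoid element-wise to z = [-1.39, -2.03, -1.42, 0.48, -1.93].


σ(-1.39) = 1/(1+e^1.39) = 0.1994
σ(-2.03) = 1/(1+e^2.03) = 0.1161
σ(-1.42) = 1/(1+e^1.42) = 0.1947
σ(0.48) = 1/(1+e^-0.48) = 0.6177
σ(-1.93) = 1/(1+e^1.93) = 0.1268
result = [0.1994, 0.1161, 0.1947, 0.6177, 0.1268]

[0.1994, 0.1161, 0.1947, 0.6177, 0.1268]


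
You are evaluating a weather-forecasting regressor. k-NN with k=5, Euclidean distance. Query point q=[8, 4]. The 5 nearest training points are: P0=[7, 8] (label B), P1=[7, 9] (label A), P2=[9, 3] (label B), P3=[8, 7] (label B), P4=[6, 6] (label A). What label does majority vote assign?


d(q,P0) = 4.1231  (label B)
d(q,P1) = 5.099  (label A)
d(q,P2) = 1.4142  (label B)
d(q,P3) = 3.0  (label B)
d(q,P4) = 2.8284  (label A)
Votes: A=2, B=3
Majority → B

B
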